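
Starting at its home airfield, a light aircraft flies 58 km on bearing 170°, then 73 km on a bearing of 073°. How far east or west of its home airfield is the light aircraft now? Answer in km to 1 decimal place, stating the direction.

79.9 km east

Leg 1 (170°, 58 km): east 58 sin 170° = 10.07, north 58 cos 170° = -57.12
Leg 2 (073°, 73 km): east 73 sin 73° = 69.81, north 73 cos 73° = 21.34
Net east component: 79.88 km.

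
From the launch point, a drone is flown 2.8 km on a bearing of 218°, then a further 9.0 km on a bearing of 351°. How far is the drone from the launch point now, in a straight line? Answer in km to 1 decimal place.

7.4 km

Leg 1 (218°, 2.8 km): east 2.8 sin 218° = -1.72, north 2.8 cos 218° = -2.21
Leg 2 (351°, 9.0 km): east 9.0 sin 351° = -1.41, north 9.0 cos 351° = 8.89
Net: -3.13 east, 6.68 north. Distance = √((-3.13)² + (6.68)²) = 7.380 km.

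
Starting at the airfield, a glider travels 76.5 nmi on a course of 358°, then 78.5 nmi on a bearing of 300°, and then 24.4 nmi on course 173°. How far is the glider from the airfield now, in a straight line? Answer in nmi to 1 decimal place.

113.8 nmi

Leg 1 (358°, 76.5 nmi): east 76.5 sin 358° = -2.67, north 76.5 cos 358° = 76.45
Leg 2 (300°, 78.5 nmi): east 78.5 sin 300° = -67.98, north 78.5 cos 300° = 39.25
Leg 3 (173°, 24.4 nmi): east 24.4 sin 173° = 2.97, north 24.4 cos 173° = -24.22
Net: -67.68 east, 91.49 north. Distance = √((-67.68)² + (91.49)²) = 113.798 nmi.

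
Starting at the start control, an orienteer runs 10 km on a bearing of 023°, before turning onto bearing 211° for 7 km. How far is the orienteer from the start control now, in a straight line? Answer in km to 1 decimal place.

Leg 1 (023°, 10 km): east 10 sin 23° = 3.91, north 10 cos 23° = 9.21
Leg 2 (211°, 7 km): east 7 sin 211° = -3.61, north 7 cos 211° = -6.00
Net: 0.30 east, 3.20 north. Distance = √((0.30)² + (3.20)²) = 3.219 km.

3.2 km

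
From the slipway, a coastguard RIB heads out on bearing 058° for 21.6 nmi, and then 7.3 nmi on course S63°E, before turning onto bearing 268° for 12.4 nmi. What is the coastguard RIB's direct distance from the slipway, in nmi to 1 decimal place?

Leg 1 (058°, 21.6 nmi): east 21.6 sin 58° = 18.32, north 21.6 cos 58° = 11.45
Leg 2 (S63°E, 7.3 nmi): east 7.3 sin 117° = 6.50, north 7.3 cos 117° = -3.31
Leg 3 (268°, 12.4 nmi): east 12.4 sin 268° = -12.39, north 12.4 cos 268° = -0.43
Net: 12.43 east, 7.70 north. Distance = √((12.43)² + (7.70)²) = 14.621 nmi.

14.6 nmi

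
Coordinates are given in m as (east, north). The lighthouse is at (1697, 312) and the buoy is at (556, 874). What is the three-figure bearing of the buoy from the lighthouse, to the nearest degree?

296°

Δeast = 556 − 1697 = -1141.00; Δnorth = 874 − 312 = 562.00.
Bearing = atan2(Δeast, Δnorth) mod 360° = 296.22° ≈ 296°.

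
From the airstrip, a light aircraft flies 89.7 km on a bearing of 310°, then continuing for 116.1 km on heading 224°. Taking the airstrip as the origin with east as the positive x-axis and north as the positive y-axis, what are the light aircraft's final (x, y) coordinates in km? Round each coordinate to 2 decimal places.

(-149.36, -25.86)

Leg 1 (310°, 89.7 km): east 89.7 sin 310° = -68.71, north 89.7 cos 310° = 57.66
Leg 2 (224°, 116.1 km): east 116.1 sin 224° = -80.65, north 116.1 cos 224° = -83.52
Summing: -149.36 km east, -25.86 km north → (-149.36, -25.86).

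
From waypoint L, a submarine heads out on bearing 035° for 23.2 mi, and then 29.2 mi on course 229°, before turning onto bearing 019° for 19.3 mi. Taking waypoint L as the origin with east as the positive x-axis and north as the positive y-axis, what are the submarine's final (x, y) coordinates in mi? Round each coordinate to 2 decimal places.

(-2.45, 18.10)

Leg 1 (035°, 23.2 mi): east 23.2 sin 35° = 13.31, north 23.2 cos 35° = 19.00
Leg 2 (229°, 29.2 mi): east 29.2 sin 229° = -22.04, north 29.2 cos 229° = -19.16
Leg 3 (019°, 19.3 mi): east 19.3 sin 19° = 6.28, north 19.3 cos 19° = 18.25
Summing: -2.45 mi east, 18.10 mi north → (-2.45, 18.10).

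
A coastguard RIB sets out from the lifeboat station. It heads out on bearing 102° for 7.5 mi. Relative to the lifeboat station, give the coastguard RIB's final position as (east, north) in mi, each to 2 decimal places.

(7.34, -1.56)

Leg 1 (102°, 7.5 mi): east 7.5 sin 102° = 7.34, north 7.5 cos 102° = -1.56
Summing: 7.34 mi east, -1.56 mi north → (7.34, -1.56).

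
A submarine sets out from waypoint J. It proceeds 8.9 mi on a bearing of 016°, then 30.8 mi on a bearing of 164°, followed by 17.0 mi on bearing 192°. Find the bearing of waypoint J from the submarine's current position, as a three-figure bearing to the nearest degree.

349°

Leg 1 (016°, 8.9 mi): east 8.9 sin 16° = 2.45, north 8.9 cos 16° = 8.56
Leg 2 (164°, 30.8 mi): east 30.8 sin 164° = 8.49, north 30.8 cos 164° = -29.61
Leg 3 (192°, 17.0 mi): east 17.0 sin 192° = -3.53, north 17.0 cos 192° = -16.63
Net displacement: 7.41 east, -37.68 north. Direction back to start is (-7.41, 37.68): bearing = atan2(-7.41, 37.68) mod 360° = 348.88° ≈ 349°.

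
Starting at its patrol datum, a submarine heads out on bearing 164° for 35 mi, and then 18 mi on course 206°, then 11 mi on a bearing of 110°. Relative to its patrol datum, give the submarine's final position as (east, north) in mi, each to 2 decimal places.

Leg 1 (164°, 35 mi): east 35 sin 164° = 9.65, north 35 cos 164° = -33.64
Leg 2 (206°, 18 mi): east 18 sin 206° = -7.89, north 18 cos 206° = -16.18
Leg 3 (110°, 11 mi): east 11 sin 110° = 10.34, north 11 cos 110° = -3.76
Summing: 12.09 mi east, -53.58 mi north → (12.09, -53.58).

(12.09, -53.58)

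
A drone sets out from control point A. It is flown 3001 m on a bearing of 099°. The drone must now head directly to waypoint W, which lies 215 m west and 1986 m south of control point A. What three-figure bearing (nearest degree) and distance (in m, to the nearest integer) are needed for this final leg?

Leg 1 (099°, 3001 m): east 3001 sin 99° = 2964.05, north 3001 cos 99° = -469.46
Current position: (2964.05, -469.46). Target: (-215, -1986). Remaining: Δeast = -3179.05, Δnorth = -1516.54.
Bearing = atan2(-3179.05, -1516.54) mod 360° = 244.50°; distance = √((-3179.05)² + (-1516.54)²) = 3522.254 m.

244°, 3522 m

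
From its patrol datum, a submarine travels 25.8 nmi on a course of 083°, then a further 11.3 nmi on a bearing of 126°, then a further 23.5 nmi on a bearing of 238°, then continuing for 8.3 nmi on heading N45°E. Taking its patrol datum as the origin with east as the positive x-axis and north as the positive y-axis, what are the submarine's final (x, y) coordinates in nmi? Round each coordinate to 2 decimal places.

Leg 1 (083°, 25.8 nmi): east 25.8 sin 83° = 25.61, north 25.8 cos 83° = 3.14
Leg 2 (126°, 11.3 nmi): east 11.3 sin 126° = 9.14, north 11.3 cos 126° = -6.64
Leg 3 (238°, 23.5 nmi): east 23.5 sin 238° = -19.93, north 23.5 cos 238° = -12.45
Leg 4 (N45°E, 8.3 nmi): east 8.3 sin 45° = 5.87, north 8.3 cos 45° = 5.87
Summing: 20.69 nmi east, -10.08 nmi north → (20.69, -10.08).

(20.69, -10.08)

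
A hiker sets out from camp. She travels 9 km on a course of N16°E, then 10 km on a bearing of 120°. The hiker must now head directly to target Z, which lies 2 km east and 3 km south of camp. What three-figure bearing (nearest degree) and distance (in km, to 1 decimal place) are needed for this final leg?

234°, 11.3 km

Leg 1 (N16°E, 9 km): east 9 sin 16° = 2.48, north 9 cos 16° = 8.65
Leg 2 (120°, 10 km): east 10 sin 120° = 8.66, north 10 cos 120° = -5.00
Current position: (11.14, 3.65). Target: (2, -3). Remaining: Δeast = -9.14, Δnorth = -6.65.
Bearing = atan2(-9.14, -6.65) mod 360° = 233.96°; distance = √((-9.14)² + (-6.65)²) = 11.305 km.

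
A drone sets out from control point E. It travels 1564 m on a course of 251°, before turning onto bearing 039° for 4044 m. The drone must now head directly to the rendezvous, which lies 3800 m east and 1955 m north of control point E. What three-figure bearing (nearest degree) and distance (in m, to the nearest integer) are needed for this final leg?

104°, 2817 m

Leg 1 (251°, 1564 m): east 1564 sin 251° = -1478.79, north 1564 cos 251° = -509.19
Leg 2 (039°, 4044 m): east 4044 sin 39° = 2544.97, north 4044 cos 39° = 3142.78
Current position: (1066.18, 2633.59). Target: (3800, 1955). Remaining: Δeast = 2733.82, Δnorth = -678.59.
Bearing = atan2(2733.82, -678.59) mod 360° = 103.94°; distance = √((2733.82)² + (-678.59)²) = 2816.781 m.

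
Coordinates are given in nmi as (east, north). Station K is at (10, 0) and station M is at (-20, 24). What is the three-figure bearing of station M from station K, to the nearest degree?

Δeast = -20 − 10 = -30.00; Δnorth = 24 − 0 = 24.00.
Bearing = atan2(Δeast, Δnorth) mod 360° = 308.66° ≈ 309°.

309°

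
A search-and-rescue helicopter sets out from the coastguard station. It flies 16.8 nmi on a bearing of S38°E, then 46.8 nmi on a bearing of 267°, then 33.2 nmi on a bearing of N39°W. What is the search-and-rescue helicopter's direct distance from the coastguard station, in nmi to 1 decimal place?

58.2 nmi

Leg 1 (S38°E, 16.8 nmi): east 16.8 sin 142° = 10.34, north 16.8 cos 142° = -13.24
Leg 2 (267°, 46.8 nmi): east 46.8 sin 267° = -46.74, north 46.8 cos 267° = -2.45
Leg 3 (N39°W, 33.2 nmi): east 33.2 sin 321° = -20.89, north 33.2 cos 321° = 25.80
Net: -57.29 east, 10.11 north. Distance = √((-57.29)² + (10.11)²) = 58.172 nmi.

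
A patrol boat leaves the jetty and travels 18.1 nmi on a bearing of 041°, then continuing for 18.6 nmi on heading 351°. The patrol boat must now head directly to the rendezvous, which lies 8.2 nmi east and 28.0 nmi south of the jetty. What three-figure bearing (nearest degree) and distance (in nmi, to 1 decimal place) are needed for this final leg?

181°, 60.0 nmi

Leg 1 (041°, 18.1 nmi): east 18.1 sin 41° = 11.87, north 18.1 cos 41° = 13.66
Leg 2 (351°, 18.6 nmi): east 18.6 sin 351° = -2.91, north 18.6 cos 351° = 18.37
Current position: (8.96, 32.03). Target: (8.2, -28.0). Remaining: Δeast = -0.76, Δnorth = -60.03.
Bearing = atan2(-0.76, -60.03) mod 360° = 180.73°; distance = √((-0.76)² + (-60.03)²) = 60.036 nmi.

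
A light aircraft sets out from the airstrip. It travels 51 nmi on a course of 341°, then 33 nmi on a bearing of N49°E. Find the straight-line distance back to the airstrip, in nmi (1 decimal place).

70.4 nmi

Leg 1 (341°, 51 nmi): east 51 sin 341° = -16.60, north 51 cos 341° = 48.22
Leg 2 (N49°E, 33 nmi): east 33 sin 49° = 24.91, north 33 cos 49° = 21.65
Net: 8.30 east, 69.87 north. Distance = √((8.30)² + (69.87)²) = 70.363 nmi.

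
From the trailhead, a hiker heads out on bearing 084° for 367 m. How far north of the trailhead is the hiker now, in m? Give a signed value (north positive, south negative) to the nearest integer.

38 m

Leg 1 (084°, 367 m): east 367 sin 84° = 364.99, north 367 cos 84° = 38.36
Net north component: 38.36 m.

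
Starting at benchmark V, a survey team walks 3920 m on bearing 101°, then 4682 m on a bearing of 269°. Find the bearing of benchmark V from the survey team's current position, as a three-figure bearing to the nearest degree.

045°

Leg 1 (101°, 3920 m): east 3920 sin 101° = 3847.98, north 3920 cos 101° = -747.97
Leg 2 (269°, 4682 m): east 4682 sin 269° = -4681.29, north 4682 cos 269° = -81.71
Net displacement: -833.31 east, -829.68 north. Direction back to start is (833.31, 829.68): bearing = atan2(833.31, 829.68) mod 360° = 45.12° ≈ 045°.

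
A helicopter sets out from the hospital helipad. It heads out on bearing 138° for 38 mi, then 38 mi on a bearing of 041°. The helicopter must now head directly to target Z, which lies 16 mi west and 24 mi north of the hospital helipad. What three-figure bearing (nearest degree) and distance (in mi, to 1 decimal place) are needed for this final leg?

290°, 70.4 mi

Leg 1 (138°, 38 mi): east 38 sin 138° = 25.43, north 38 cos 138° = -28.24
Leg 2 (041°, 38 mi): east 38 sin 41° = 24.93, north 38 cos 41° = 28.68
Current position: (50.36, 0.44). Target: (-16, 24). Remaining: Δeast = -66.36, Δnorth = 23.56.
Bearing = atan2(-66.36, 23.56) mod 360° = 289.55°; distance = √((-66.36)² + (23.56)²) = 70.416 mi.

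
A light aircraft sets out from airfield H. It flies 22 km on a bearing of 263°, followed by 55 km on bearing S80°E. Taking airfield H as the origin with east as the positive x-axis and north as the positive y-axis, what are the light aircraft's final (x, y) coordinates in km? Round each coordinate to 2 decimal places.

Leg 1 (263°, 22 km): east 22 sin 263° = -21.84, north 22 cos 263° = -2.68
Leg 2 (S80°E, 55 km): east 55 sin 100° = 54.16, north 55 cos 100° = -9.55
Summing: 32.33 km east, -12.23 km north → (32.33, -12.23).

(32.33, -12.23)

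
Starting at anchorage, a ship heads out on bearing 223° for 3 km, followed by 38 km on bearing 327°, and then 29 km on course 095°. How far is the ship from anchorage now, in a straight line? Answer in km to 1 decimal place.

27.8 km

Leg 1 (223°, 3 km): east 3 sin 223° = -2.05, north 3 cos 223° = -2.19
Leg 2 (327°, 38 km): east 38 sin 327° = -20.70, north 38 cos 327° = 31.87
Leg 3 (095°, 29 km): east 29 sin 95° = 28.89, north 29 cos 95° = -2.53
Net: 6.15 east, 27.15 north. Distance = √((6.15)² + (27.15)²) = 27.835 km.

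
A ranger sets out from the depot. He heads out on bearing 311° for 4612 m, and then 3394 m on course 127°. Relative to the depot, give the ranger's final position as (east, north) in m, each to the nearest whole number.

(-770, 983)

Leg 1 (311°, 4612 m): east 4612 sin 311° = -3480.72, north 4612 cos 311° = 3025.74
Leg 2 (127°, 3394 m): east 3394 sin 127° = 2710.57, north 3394 cos 127° = -2042.56
Summing: -770.15 m east, 983.18 m north → (-770, 983).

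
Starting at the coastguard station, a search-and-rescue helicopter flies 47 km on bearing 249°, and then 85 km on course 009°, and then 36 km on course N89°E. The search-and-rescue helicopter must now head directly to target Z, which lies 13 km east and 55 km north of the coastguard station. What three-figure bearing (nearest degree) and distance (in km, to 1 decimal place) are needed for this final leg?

149°, 14.8 km

Leg 1 (249°, 47 km): east 47 sin 249° = -43.88, north 47 cos 249° = -16.84
Leg 2 (009°, 85 km): east 85 sin 9° = 13.30, north 85 cos 9° = 83.95
Leg 3 (N89°E, 36 km): east 36 sin 89° = 35.99, north 36 cos 89° = 0.63
Current position: (5.41, 67.74). Target: (13, 55). Remaining: Δeast = 7.59, Δnorth = -12.74.
Bearing = atan2(7.59, -12.74) mod 360° = 149.22°; distance = √((7.59)² + (-12.74)²) = 14.827 km.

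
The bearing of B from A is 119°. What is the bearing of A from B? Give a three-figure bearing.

Back-bearing = 119° + 180° = 299°.

299°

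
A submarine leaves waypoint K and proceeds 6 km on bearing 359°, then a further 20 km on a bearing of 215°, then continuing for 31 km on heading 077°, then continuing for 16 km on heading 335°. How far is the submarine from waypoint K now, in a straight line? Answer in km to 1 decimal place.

16.2 km

Leg 1 (359°, 6 km): east 6 sin 359° = -0.10, north 6 cos 359° = 6.00
Leg 2 (215°, 20 km): east 20 sin 215° = -11.47, north 20 cos 215° = -16.38
Leg 3 (077°, 31 km): east 31 sin 77° = 30.21, north 31 cos 77° = 6.97
Leg 4 (335°, 16 km): east 16 sin 335° = -6.76, north 16 cos 335° = 14.50
Net: 11.87 east, 11.09 north. Distance = √((11.87)² + (11.09)²) = 16.243 km.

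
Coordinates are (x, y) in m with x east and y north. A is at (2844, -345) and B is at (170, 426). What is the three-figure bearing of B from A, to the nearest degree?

286°

Δeast = 170 − 2844 = -2674.00; Δnorth = 426 − -345 = 771.00.
Bearing = atan2(Δeast, Δnorth) mod 360° = 286.08° ≈ 286°.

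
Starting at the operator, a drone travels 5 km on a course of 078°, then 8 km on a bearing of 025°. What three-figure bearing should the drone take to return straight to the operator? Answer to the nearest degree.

225°

Leg 1 (078°, 5 km): east 5 sin 78° = 4.89, north 5 cos 78° = 1.04
Leg 2 (025°, 8 km): east 8 sin 25° = 3.38, north 8 cos 25° = 7.25
Net displacement: 8.27 east, 8.29 north. Direction back to start is (-8.27, -8.29): bearing = atan2(-8.27, -8.29) mod 360° = 224.94° ≈ 225°.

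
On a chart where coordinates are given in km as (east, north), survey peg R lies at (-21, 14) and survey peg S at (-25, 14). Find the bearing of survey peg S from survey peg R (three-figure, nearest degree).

Δeast = -25 − -21 = -4.00; Δnorth = 14 − 14 = 0.00.
Bearing = atan2(Δeast, Δnorth) mod 360° = 270.00° ≈ 270°.

270°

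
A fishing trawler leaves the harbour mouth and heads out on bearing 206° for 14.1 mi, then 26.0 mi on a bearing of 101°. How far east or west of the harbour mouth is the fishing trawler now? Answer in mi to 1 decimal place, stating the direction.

Leg 1 (206°, 14.1 mi): east 14.1 sin 206° = -6.18, north 14.1 cos 206° = -12.67
Leg 2 (101°, 26.0 mi): east 26.0 sin 101° = 25.52, north 26.0 cos 101° = -4.96
Net east component: 19.34 mi.

19.3 mi east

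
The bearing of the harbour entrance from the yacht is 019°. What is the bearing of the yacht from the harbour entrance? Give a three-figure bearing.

Back-bearing = 019° + 180° = 199°.

199°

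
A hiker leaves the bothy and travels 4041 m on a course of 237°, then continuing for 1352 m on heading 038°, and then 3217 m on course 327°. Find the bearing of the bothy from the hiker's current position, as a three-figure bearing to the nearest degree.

Leg 1 (237°, 4041 m): east 4041 sin 237° = -3389.07, north 4041 cos 237° = -2200.89
Leg 2 (038°, 1352 m): east 1352 sin 38° = 832.37, north 1352 cos 38° = 1065.39
Leg 3 (327°, 3217 m): east 3217 sin 327° = -1752.10, north 3217 cos 327° = 2698.00
Net displacement: -4308.80 east, 1562.51 north. Direction back to start is (4308.80, -1562.51): bearing = atan2(4308.80, -1562.51) mod 360° = 109.93° ≈ 110°.

110°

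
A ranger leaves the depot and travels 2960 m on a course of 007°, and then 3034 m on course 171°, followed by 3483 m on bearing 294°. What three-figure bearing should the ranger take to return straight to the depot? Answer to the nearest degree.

Leg 1 (007°, 2960 m): east 2960 sin 7° = 360.73, north 2960 cos 7° = 2937.94
Leg 2 (171°, 3034 m): east 3034 sin 171° = 474.62, north 3034 cos 171° = -2996.65
Leg 3 (294°, 3483 m): east 3483 sin 294° = -3181.88, north 3483 cos 294° = 1416.66
Net displacement: -2346.52 east, 1357.95 north. Direction back to start is (2346.52, -1357.95): bearing = atan2(2346.52, -1357.95) mod 360° = 120.06° ≈ 120°.

120°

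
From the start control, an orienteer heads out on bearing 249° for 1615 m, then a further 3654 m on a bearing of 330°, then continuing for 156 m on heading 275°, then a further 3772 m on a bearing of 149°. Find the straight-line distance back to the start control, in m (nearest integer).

Leg 1 (249°, 1615 m): east 1615 sin 249° = -1507.73, north 1615 cos 249° = -578.76
Leg 2 (330°, 3654 m): east 3654 sin 330° = -1827.00, north 3654 cos 330° = 3164.46
Leg 3 (275°, 156 m): east 156 sin 275° = -155.41, north 156 cos 275° = 13.60
Leg 4 (149°, 3772 m): east 3772 sin 149° = 1942.72, north 3772 cos 149° = -3233.24
Net: -1547.42 east, -633.95 north. Distance = √((-1547.42)² + (-633.95)²) = 1672.238 m.

1672 m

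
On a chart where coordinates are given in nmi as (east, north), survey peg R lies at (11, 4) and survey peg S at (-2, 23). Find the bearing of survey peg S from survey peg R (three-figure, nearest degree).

326°

Δeast = -2 − 11 = -13.00; Δnorth = 23 − 4 = 19.00.
Bearing = atan2(Δeast, Δnorth) mod 360° = 325.62° ≈ 326°.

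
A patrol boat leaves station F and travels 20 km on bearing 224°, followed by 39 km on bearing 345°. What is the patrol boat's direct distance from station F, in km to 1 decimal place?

Leg 1 (224°, 20 km): east 20 sin 224° = -13.89, north 20 cos 224° = -14.39
Leg 2 (345°, 39 km): east 39 sin 345° = -10.09, north 39 cos 345° = 37.67
Net: -23.99 east, 23.28 north. Distance = √((-23.99)² + (23.28)²) = 33.430 km.

33.4 km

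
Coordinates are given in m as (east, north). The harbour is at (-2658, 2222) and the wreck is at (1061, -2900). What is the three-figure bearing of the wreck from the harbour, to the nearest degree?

144°

Δeast = 1061 − -2658 = 3719.00; Δnorth = -2900 − 2222 = -5122.00.
Bearing = atan2(Δeast, Δnorth) mod 360° = 144.02° ≈ 144°.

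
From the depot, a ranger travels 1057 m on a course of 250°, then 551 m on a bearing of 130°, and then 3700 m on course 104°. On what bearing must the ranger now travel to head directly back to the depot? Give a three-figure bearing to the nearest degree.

298°

Leg 1 (250°, 1057 m): east 1057 sin 250° = -993.26, north 1057 cos 250° = -361.52
Leg 2 (130°, 551 m): east 551 sin 130° = 422.09, north 551 cos 130° = -354.18
Leg 3 (104°, 3700 m): east 3700 sin 104° = 3590.09, north 3700 cos 104° = -895.11
Net displacement: 3018.93 east, -1610.80 north. Direction back to start is (-3018.93, 1610.80): bearing = atan2(-3018.93, 1610.80) mod 360° = 298.08° ≈ 298°.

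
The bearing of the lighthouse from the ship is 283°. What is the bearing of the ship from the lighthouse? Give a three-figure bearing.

Back-bearing = 283° − 180° = 103°.

103°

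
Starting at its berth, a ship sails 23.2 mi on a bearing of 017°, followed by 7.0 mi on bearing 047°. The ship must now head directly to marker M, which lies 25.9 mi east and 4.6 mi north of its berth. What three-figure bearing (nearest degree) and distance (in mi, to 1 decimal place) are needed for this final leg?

Leg 1 (017°, 23.2 mi): east 23.2 sin 17° = 6.78, north 23.2 cos 17° = 22.19
Leg 2 (047°, 7.0 mi): east 7.0 sin 47° = 5.12, north 7.0 cos 47° = 4.77
Current position: (11.90, 26.96). Target: (25.9, 4.6). Remaining: Δeast = 14.00, Δnorth = -22.36.
Bearing = atan2(14.00, -22.36) mod 360° = 147.95°; distance = √((14.00)² + (-22.36)²) = 26.380 mi.

148°, 26.4 mi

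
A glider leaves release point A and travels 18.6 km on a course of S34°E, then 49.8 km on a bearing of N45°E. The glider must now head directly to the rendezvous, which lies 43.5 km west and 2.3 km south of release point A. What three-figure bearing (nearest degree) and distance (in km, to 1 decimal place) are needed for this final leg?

Leg 1 (S34°E, 18.6 km): east 18.6 sin 146° = 10.40, north 18.6 cos 146° = -15.42
Leg 2 (N45°E, 49.8 km): east 49.8 sin 45° = 35.21, north 49.8 cos 45° = 35.21
Current position: (45.61, 19.79). Target: (-43.5, -2.3). Remaining: Δeast = -89.11, Δnorth = -22.09.
Bearing = atan2(-89.11, -22.09) mod 360° = 256.08°; distance = √((-89.11)² + (-22.09)²) = 91.813 km.

256°, 91.8 km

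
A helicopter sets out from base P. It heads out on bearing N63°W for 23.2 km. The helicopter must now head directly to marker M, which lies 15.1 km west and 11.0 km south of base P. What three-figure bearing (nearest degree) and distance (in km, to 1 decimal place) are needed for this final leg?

165°, 22.2 km

Leg 1 (N63°W, 23.2 km): east 23.2 sin 297° = -20.67, north 23.2 cos 297° = 10.53
Current position: (-20.67, 10.53). Target: (-15.1, -11.0). Remaining: Δeast = 5.57, Δnorth = -21.53.
Bearing = atan2(5.57, -21.53) mod 360° = 165.49°; distance = √((5.57)² + (-21.53)²) = 22.242 km.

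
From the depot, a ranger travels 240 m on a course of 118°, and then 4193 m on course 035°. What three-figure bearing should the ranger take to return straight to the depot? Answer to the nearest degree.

Leg 1 (118°, 240 m): east 240 sin 118° = 211.91, north 240 cos 118° = -112.67
Leg 2 (035°, 4193 m): east 4193 sin 35° = 2405.01, north 4193 cos 35° = 3434.70
Net displacement: 2616.91 east, 3322.03 north. Direction back to start is (-2616.91, -3322.03): bearing = atan2(-2616.91, -3322.03) mod 360° = 218.23° ≈ 218°.

218°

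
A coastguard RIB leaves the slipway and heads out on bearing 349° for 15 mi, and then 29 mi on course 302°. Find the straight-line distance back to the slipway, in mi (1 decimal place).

40.7 mi

Leg 1 (349°, 15 mi): east 15 sin 349° = -2.86, north 15 cos 349° = 14.72
Leg 2 (302°, 29 mi): east 29 sin 302° = -24.59, north 29 cos 302° = 15.37
Net: -27.46 east, 30.09 north. Distance = √((-27.46)² + (30.09)²) = 40.735 mi.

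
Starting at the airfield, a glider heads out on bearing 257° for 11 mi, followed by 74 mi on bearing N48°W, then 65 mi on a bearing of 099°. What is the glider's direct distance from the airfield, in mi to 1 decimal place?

36.9 mi

Leg 1 (257°, 11 mi): east 11 sin 257° = -10.72, north 11 cos 257° = -2.47
Leg 2 (N48°W, 74 mi): east 74 sin 312° = -54.99, north 74 cos 312° = 49.52
Leg 3 (099°, 65 mi): east 65 sin 99° = 64.20, north 65 cos 99° = -10.17
Net: -1.51 east, 36.87 north. Distance = √((-1.51)² + (36.87)²) = 36.904 mi.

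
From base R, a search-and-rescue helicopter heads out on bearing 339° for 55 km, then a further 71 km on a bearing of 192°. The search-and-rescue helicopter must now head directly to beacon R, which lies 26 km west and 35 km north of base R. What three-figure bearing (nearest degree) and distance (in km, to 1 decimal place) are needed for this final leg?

009°, 53.8 km

Leg 1 (339°, 55 km): east 55 sin 339° = -19.71, north 55 cos 339° = 51.35
Leg 2 (192°, 71 km): east 71 sin 192° = -14.76, north 71 cos 192° = -69.45
Current position: (-34.47, -18.10). Target: (-26, 35). Remaining: Δeast = 8.47, Δnorth = 53.10.
Bearing = atan2(8.47, 53.10) mod 360° = 9.06°; distance = √((8.47)² + (53.10)²) = 53.773 km.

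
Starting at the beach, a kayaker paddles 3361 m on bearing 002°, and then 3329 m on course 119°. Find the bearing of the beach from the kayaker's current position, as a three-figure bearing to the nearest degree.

Leg 1 (002°, 3361 m): east 3361 sin 2° = 117.30, north 3361 cos 2° = 3358.95
Leg 2 (119°, 3329 m): east 3329 sin 119° = 2911.61, north 3329 cos 119° = -1613.93
Net displacement: 3028.91 east, 1745.02 north. Direction back to start is (-3028.91, -1745.02): bearing = atan2(-3028.91, -1745.02) mod 360° = 240.05° ≈ 240°.

240°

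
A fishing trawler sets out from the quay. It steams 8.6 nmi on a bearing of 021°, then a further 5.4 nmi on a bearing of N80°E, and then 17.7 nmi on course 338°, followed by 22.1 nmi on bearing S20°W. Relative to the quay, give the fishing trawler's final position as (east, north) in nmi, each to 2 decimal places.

(-5.79, 4.61)

Leg 1 (021°, 8.6 nmi): east 8.6 sin 21° = 3.08, north 8.6 cos 21° = 8.03
Leg 2 (N80°E, 5.4 nmi): east 5.4 sin 80° = 5.32, north 5.4 cos 80° = 0.94
Leg 3 (338°, 17.7 nmi): east 17.7 sin 338° = -6.63, north 17.7 cos 338° = 16.41
Leg 4 (S20°W, 22.1 nmi): east 22.1 sin 200° = -7.56, north 22.1 cos 200° = -20.77
Summing: -5.79 nmi east, 4.61 nmi north → (-5.79, 4.61).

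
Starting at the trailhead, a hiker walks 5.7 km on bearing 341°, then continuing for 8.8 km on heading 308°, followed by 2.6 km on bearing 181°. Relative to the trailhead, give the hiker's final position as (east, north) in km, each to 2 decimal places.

Leg 1 (341°, 5.7 km): east 5.7 sin 341° = -1.86, north 5.7 cos 341° = 5.39
Leg 2 (308°, 8.8 km): east 8.8 sin 308° = -6.93, north 8.8 cos 308° = 5.42
Leg 3 (181°, 2.6 km): east 2.6 sin 181° = -0.05, north 2.6 cos 181° = -2.60
Summing: -8.84 km east, 8.21 km north → (-8.84, 8.21).

(-8.84, 8.21)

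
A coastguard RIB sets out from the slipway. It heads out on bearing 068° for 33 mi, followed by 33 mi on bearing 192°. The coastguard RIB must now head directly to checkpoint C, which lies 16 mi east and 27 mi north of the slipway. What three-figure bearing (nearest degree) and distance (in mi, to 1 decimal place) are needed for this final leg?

Leg 1 (068°, 33 mi): east 33 sin 68° = 30.60, north 33 cos 68° = 12.36
Leg 2 (192°, 33 mi): east 33 sin 192° = -6.86, north 33 cos 192° = -32.28
Current position: (23.74, -19.92). Target: (16, 27). Remaining: Δeast = -7.74, Δnorth = 46.92.
Bearing = atan2(-7.74, 46.92) mod 360° = 350.64°; distance = √((-7.74)² + (46.92)²) = 47.550 mi.

351°, 47.6 mi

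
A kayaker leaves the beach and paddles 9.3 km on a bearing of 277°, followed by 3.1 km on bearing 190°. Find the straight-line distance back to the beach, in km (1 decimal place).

Leg 1 (277°, 9.3 km): east 9.3 sin 277° = -9.23, north 9.3 cos 277° = 1.13
Leg 2 (190°, 3.1 km): east 3.1 sin 190° = -0.54, north 3.1 cos 190° = -3.05
Net: -9.77 east, -1.92 north. Distance = √((-9.77)² + (-1.92)²) = 9.956 km.

10.0 km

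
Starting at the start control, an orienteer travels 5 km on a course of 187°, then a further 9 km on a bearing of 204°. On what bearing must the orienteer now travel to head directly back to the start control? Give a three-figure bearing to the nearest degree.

018°

Leg 1 (187°, 5 km): east 5 sin 187° = -0.61, north 5 cos 187° = -4.96
Leg 2 (204°, 9 km): east 9 sin 204° = -3.66, north 9 cos 204° = -8.22
Net displacement: -4.27 east, -13.18 north. Direction back to start is (4.27, 13.18): bearing = atan2(4.27, 13.18) mod 360° = 17.95° ≈ 018°.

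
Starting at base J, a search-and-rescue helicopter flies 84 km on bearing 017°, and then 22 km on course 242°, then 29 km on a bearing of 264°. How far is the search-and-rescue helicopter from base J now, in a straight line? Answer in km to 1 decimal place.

71.0 km

Leg 1 (017°, 84 km): east 84 sin 17° = 24.56, north 84 cos 17° = 80.33
Leg 2 (242°, 22 km): east 22 sin 242° = -19.42, north 22 cos 242° = -10.33
Leg 3 (264°, 29 km): east 29 sin 264° = -28.84, north 29 cos 264° = -3.03
Net: -23.71 east, 66.97 north. Distance = √((-23.71)² + (66.97)²) = 71.042 km.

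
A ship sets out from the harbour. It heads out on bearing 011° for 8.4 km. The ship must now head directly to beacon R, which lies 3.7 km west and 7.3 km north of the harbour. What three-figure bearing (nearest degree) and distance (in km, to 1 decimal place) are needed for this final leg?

260°, 5.4 km

Leg 1 (011°, 8.4 km): east 8.4 sin 11° = 1.60, north 8.4 cos 11° = 8.25
Current position: (1.60, 8.25). Target: (-3.7, 7.3). Remaining: Δeast = -5.30, Δnorth = -0.95.
Bearing = atan2(-5.30, -0.95) mod 360° = 259.89°; distance = √((-5.30)² + (-0.95)²) = 5.386 km.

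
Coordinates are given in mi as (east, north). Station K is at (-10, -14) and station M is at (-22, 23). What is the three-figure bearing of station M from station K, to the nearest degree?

Δeast = -22 − -10 = -12.00; Δnorth = 23 − -14 = 37.00.
Bearing = atan2(Δeast, Δnorth) mod 360° = 342.03° ≈ 342°.

342°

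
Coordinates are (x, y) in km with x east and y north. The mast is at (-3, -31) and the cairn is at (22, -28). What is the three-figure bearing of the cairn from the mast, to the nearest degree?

083°

Δeast = 22 − -3 = 25.00; Δnorth = -28 − -31 = 3.00.
Bearing = atan2(Δeast, Δnorth) mod 360° = 83.16° ≈ 083°.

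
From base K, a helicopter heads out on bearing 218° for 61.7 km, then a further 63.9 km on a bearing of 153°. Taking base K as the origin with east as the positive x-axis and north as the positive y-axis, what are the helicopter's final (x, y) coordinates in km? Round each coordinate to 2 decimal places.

Leg 1 (218°, 61.7 km): east 61.7 sin 218° = -37.99, north 61.7 cos 218° = -48.62
Leg 2 (153°, 63.9 km): east 63.9 sin 153° = 29.01, north 63.9 cos 153° = -56.94
Summing: -8.98 km east, -105.56 km north → (-8.98, -105.56).

(-8.98, -105.56)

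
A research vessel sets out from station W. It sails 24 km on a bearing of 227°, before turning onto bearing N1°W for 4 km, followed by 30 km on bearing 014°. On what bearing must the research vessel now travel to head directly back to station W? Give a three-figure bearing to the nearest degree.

Leg 1 (227°, 24 km): east 24 sin 227° = -17.55, north 24 cos 227° = -16.37
Leg 2 (N1°W, 4 km): east 4 sin 359° = -0.07, north 4 cos 359° = 4.00
Leg 3 (014°, 30 km): east 30 sin 14° = 7.26, north 30 cos 14° = 29.11
Net displacement: -10.36 east, 16.74 north. Direction back to start is (10.36, -16.74): bearing = atan2(10.36, -16.74) mod 360° = 148.24° ≈ 148°.

148°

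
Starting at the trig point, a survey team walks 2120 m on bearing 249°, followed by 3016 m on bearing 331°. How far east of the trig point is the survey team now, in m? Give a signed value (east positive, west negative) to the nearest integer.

Leg 1 (249°, 2120 m): east 2120 sin 249° = -1979.19, north 2120 cos 249° = -759.74
Leg 2 (331°, 3016 m): east 3016 sin 331° = -1462.19, north 3016 cos 331° = 2637.85
Net east component: -3441.38 m.

-3441 m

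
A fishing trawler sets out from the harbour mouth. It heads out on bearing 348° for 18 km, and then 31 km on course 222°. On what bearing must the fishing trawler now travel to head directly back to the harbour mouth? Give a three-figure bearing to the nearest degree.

077°

Leg 1 (348°, 18 km): east 18 sin 348° = -3.74, north 18 cos 348° = 17.61
Leg 2 (222°, 31 km): east 31 sin 222° = -20.74, north 31 cos 222° = -23.04
Net displacement: -24.49 east, -5.43 north. Direction back to start is (24.49, 5.43): bearing = atan2(24.49, 5.43) mod 360° = 77.49° ≈ 077°.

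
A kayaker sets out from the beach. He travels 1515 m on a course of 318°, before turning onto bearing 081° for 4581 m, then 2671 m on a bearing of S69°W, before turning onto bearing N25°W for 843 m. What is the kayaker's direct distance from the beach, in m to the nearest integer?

1777 m

Leg 1 (318°, 1515 m): east 1515 sin 318° = -1013.73, north 1515 cos 318° = 1125.86
Leg 2 (081°, 4581 m): east 4581 sin 81° = 4524.60, north 4581 cos 81° = 716.63
Leg 3 (S69°W, 2671 m): east 2671 sin 249° = -2493.59, north 2671 cos 249° = -957.20
Leg 4 (N25°W, 843 m): east 843 sin 335° = -356.27, north 843 cos 335° = 764.02
Net: 661.01 east, 1649.31 north. Distance = √((661.01)² + (1649.31)²) = 1776.836 m.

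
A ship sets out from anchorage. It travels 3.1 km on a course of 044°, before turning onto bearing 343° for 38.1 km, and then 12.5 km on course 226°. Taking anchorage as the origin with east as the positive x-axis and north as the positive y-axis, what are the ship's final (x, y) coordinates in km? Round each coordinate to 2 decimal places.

(-17.98, 29.98)

Leg 1 (044°, 3.1 km): east 3.1 sin 44° = 2.15, north 3.1 cos 44° = 2.23
Leg 2 (343°, 38.1 km): east 38.1 sin 343° = -11.14, north 38.1 cos 343° = 36.44
Leg 3 (226°, 12.5 km): east 12.5 sin 226° = -8.99, north 12.5 cos 226° = -8.68
Summing: -17.98 km east, 29.98 km north → (-17.98, 29.98).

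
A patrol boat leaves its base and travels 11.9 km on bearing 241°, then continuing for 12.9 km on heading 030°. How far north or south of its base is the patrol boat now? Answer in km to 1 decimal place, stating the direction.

Leg 1 (241°, 11.9 km): east 11.9 sin 241° = -10.41, north 11.9 cos 241° = -5.77
Leg 2 (030°, 12.9 km): east 12.9 sin 30° = 6.45, north 12.9 cos 30° = 11.17
Net north component: 5.40 km.

5.4 km north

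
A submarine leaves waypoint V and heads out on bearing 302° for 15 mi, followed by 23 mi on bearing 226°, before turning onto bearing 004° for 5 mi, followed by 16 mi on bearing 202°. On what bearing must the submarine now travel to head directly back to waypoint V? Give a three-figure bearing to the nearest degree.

063°

Leg 1 (302°, 15 mi): east 15 sin 302° = -12.72, north 15 cos 302° = 7.95
Leg 2 (226°, 23 mi): east 23 sin 226° = -16.54, north 23 cos 226° = -15.98
Leg 3 (004°, 5 mi): east 5 sin 4° = 0.35, north 5 cos 4° = 4.99
Leg 4 (202°, 16 mi): east 16 sin 202° = -5.99, north 16 cos 202° = -14.83
Net displacement: -34.91 east, -17.88 north. Direction back to start is (34.91, 17.88): bearing = atan2(34.91, 17.88) mod 360° = 62.89° ≈ 063°.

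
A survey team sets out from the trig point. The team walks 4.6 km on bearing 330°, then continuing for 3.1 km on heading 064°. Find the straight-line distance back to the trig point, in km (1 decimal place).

5.4 km

Leg 1 (330°, 4.6 km): east 4.6 sin 330° = -2.30, north 4.6 cos 330° = 3.98
Leg 2 (064°, 3.1 km): east 3.1 sin 64° = 2.79, north 3.1 cos 64° = 1.36
Net: 0.49 east, 5.34 north. Distance = √((0.49)² + (5.34)²) = 5.365 km.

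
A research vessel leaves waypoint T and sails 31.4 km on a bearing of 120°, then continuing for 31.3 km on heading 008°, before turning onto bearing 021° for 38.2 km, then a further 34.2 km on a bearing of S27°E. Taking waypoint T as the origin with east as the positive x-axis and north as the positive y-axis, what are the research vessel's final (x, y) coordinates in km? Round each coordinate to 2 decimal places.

(60.77, 20.49)

Leg 1 (120°, 31.4 km): east 31.4 sin 120° = 27.19, north 31.4 cos 120° = -15.70
Leg 2 (008°, 31.3 km): east 31.3 sin 8° = 4.36, north 31.3 cos 8° = 31.00
Leg 3 (021°, 38.2 km): east 38.2 sin 21° = 13.69, north 38.2 cos 21° = 35.66
Leg 4 (S27°E, 34.2 km): east 34.2 sin 153° = 15.53, north 34.2 cos 153° = -30.47
Summing: 60.77 km east, 20.49 km north → (60.77, 20.49).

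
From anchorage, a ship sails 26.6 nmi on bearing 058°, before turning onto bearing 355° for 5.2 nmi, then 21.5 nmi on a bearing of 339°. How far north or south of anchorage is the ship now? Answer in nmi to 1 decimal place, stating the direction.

39.3 nmi north

Leg 1 (058°, 26.6 nmi): east 26.6 sin 58° = 22.56, north 26.6 cos 58° = 14.10
Leg 2 (355°, 5.2 nmi): east 5.2 sin 355° = -0.45, north 5.2 cos 355° = 5.18
Leg 3 (339°, 21.5 nmi): east 21.5 sin 339° = -7.70, north 21.5 cos 339° = 20.07
Net north component: 39.35 nmi.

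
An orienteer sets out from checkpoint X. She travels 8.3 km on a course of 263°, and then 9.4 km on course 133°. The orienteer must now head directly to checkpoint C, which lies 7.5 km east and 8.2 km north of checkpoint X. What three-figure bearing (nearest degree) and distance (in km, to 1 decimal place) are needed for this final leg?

030°, 18.0 km

Leg 1 (263°, 8.3 km): east 8.3 sin 263° = -8.24, north 8.3 cos 263° = -1.01
Leg 2 (133°, 9.4 km): east 9.4 sin 133° = 6.87, north 9.4 cos 133° = -6.41
Current position: (-1.36, -7.42). Target: (7.5, 8.2). Remaining: Δeast = 8.86, Δnorth = 15.62.
Bearing = atan2(8.86, 15.62) mod 360° = 29.57°; distance = √((8.86)² + (15.62)²) = 17.962 km.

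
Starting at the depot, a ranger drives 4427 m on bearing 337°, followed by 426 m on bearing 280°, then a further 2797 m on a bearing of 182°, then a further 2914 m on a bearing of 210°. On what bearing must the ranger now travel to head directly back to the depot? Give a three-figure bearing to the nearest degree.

Leg 1 (337°, 4427 m): east 4427 sin 337° = -1729.77, north 4427 cos 337° = 4075.07
Leg 2 (280°, 426 m): east 426 sin 280° = -419.53, north 426 cos 280° = 73.97
Leg 3 (182°, 2797 m): east 2797 sin 182° = -97.61, north 2797 cos 182° = -2795.30
Leg 4 (210°, 2914 m): east 2914 sin 210° = -1457.00, north 2914 cos 210° = -2523.60
Net displacement: -3703.91 east, -1169.85 north. Direction back to start is (3703.91, 1169.85): bearing = atan2(3703.91, 1169.85) mod 360° = 72.47° ≈ 072°.

072°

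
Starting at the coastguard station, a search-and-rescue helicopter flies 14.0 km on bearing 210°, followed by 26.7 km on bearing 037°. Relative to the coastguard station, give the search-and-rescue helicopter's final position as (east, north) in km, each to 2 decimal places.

(9.07, 9.20)

Leg 1 (210°, 14.0 km): east 14.0 sin 210° = -7.00, north 14.0 cos 210° = -12.12
Leg 2 (037°, 26.7 km): east 26.7 sin 37° = 16.07, north 26.7 cos 37° = 21.32
Summing: 9.07 km east, 9.20 km north → (9.07, 9.20).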